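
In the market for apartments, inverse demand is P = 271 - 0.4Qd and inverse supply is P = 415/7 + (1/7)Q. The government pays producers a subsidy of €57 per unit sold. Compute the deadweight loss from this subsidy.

Deadweight loss = €2992.5

Pre-subsidy: 271 - 0.4Q = 415/7 + (1/7)Q gives Q* = 390 and P* = 115.
With the subsidy, sellers receive Ps = Pb + 57 for each unit, where Pb is the price buyers pay.
On the curves, Pb = 271 - 0.4Q and Ps = 415/7 + (1/7)Q; the wedge Ps − Pb = 57 gives 415/7 + (1/7)Q − (271 - 0.4Q) = 57, so Q' = 495.
Then Pb = 271 − 0.4·495 = 73 and Ps = 415/7 + (1/7)·495 = 130.
The subsidy expands output by 495 − 390 = 105 past the efficient level; on those units the gap between marginal cost and willingness to pay runs from 0 up to 57.
DWL = ½ × 57 × 105 = 2992.5.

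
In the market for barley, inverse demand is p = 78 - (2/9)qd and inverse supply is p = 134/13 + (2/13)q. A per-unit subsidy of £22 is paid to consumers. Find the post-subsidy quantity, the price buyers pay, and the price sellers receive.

Pre-subsidy: 78 - (2/9)q = 134/13 + (2/13)q gives q* = 180 and p* = 38.
With the rebate, buyers effectively pay pb = ps − 22, where ps is the price sellers receive.
On the curves, pb = 78 - (2/9)q and ps = 134/13 + (2/13)q; the wedge ps − pb = 22 gives 134/13 + (2/13)q − (78 - (2/9)q) = 22, so q' = 238.5.
Then pb = 78 − (2/9)·238.5 = 25 and ps = 134/13 + (2/13)·238.5 = 47.

q' = 238.5; buyers pay £25; sellers receive £47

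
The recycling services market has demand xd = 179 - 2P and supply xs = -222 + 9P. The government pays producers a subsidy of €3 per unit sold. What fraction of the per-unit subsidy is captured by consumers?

Consumer share = 9/11

Pre-subsidy: 179 - 2P = -222 + 9P gives P* = 401/11, x* = 1167/11.
With the subsidy, sellers receive Ps = Pb + 3 for each unit, where Pb is the price buyers pay.
Supply in terms of Pb becomes xs = -222 + 9(Pb + 3) = -195 + 9Pb. Setting this equal to demand: 179 - 2Pb = -195 + 9Pb, so Pb = 34.
Sellers receive Ps = 34 + 3 = 37; x' = 179 − 2·34 = 111.
Buyers' price falls by P* − Pb = 401/11 − 34 = 27/11; sellers' price rises by Ps − P* = 37 − 401/11 = 6/11.
So consumers capture (27/11)/3 = 9/11 of each unit of subsidy.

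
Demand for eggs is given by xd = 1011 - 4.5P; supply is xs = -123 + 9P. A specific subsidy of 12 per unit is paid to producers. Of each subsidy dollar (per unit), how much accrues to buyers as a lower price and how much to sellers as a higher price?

Pre-subsidy: 1011 - 4.5P = -123 + 9P gives P* = 84, x* = 633.
With the subsidy, sellers receive Ps = Pb + 12 for each unit, where Pb is the price buyers pay.
Supply in terms of Pb becomes xs = -123 + 9(Pb + 12) = -15 + 9Pb. Setting this equal to demand: 1011 - 4.5Pb = -15 + 9Pb, so Pb = 76.
Sellers receive Ps = 76 + 12 = 88; x' = 1011 − 4.5·76 = 669.
Buyers' price falls by P* − Pb = 84 − 76 = 8; sellers' price rises by Ps − P* = 88 − 84 = 4.

Buyers gain 8 per unit; sellers gain 4 per unit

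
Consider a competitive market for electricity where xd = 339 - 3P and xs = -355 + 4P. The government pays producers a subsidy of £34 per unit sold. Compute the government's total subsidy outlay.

Pre-subsidy: 339 - 3P = -355 + 4P gives P* = 694/7, x* = 291/7.
With the subsidy, sellers receive Ps = Pb + 34 for each unit, where Pb is the price buyers pay.
Supply in terms of Pb becomes xs = -355 + 4(Pb + 34) = -219 + 4Pb. Setting this equal to demand: 339 - 3Pb = -219 + 4Pb, so Pb = 558/7.
Sellers receive Ps = 558/7 + 34 = 796/7; x' = 339 − 3·(558/7) = 699/7.
Government outlay = subsidy × quantity = 34 × 699/7 = 23766/7.

Government cost = 23766/7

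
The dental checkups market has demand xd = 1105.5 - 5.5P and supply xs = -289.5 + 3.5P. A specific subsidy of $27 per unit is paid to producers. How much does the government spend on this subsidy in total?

Government cost = $8390.25

Pre-subsidy: 1105.5 - 5.5P = -289.5 + 3.5P gives P* = 155, x* = 253.
With the subsidy, sellers receive Ps = Pb + 27 for each unit, where Pb is the price buyers pay.
Supply in terms of Pb becomes xs = -289.5 + 3.5(Pb + 27) = -195 + 3.5Pb. Setting this equal to demand: 1105.5 - 5.5Pb = -195 + 3.5Pb, so Pb = 144.5.
Sellers receive Ps = 144.5 + 27 = 171.5; x' = 1105.5 − 5.5·144.5 = 310.75.
Government outlay = subsidy × quantity = 27 × 310.75 = 8390.25.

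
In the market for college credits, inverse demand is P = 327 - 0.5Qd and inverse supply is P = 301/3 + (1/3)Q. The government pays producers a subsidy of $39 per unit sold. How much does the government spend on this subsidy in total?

Pre-subsidy: 327 - 0.5Q = 301/3 + (1/3)Q gives Q* = 272 and P* = 191.
With the subsidy, sellers receive Ps = Pb + 39 for each unit, where Pb is the price buyers pay.
On the curves, Pb = 327 - 0.5Q and Ps = 301/3 + (1/3)Q; the wedge Ps − Pb = 39 gives 301/3 + (1/3)Q − (327 - 0.5Q) = 39, so Q' = 318.8.
Then Pb = 327 − 0.5·318.8 = 167.6 and Ps = 301/3 + (1/3)·318.8 = 206.6.
Government outlay = subsidy × quantity = 39 × 318.8 = 12433.2.

Government cost = $12433.2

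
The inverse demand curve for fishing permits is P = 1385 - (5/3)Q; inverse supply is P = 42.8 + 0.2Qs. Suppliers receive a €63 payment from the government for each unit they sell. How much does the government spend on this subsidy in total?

Government cost = €47425.5

Pre-subsidy: 1385 - (5/3)Q = 42.8 + 0.2Q gives Q* = 20133/28 and P* = 5225/28.
With the subsidy, sellers receive Ps = Pb + 63 for each unit, where Pb is the price buyers pay.
On the curves, Pb = 1385 - (5/3)Q and Ps = 42.8 + 0.2Q; the wedge Ps − Pb = 63 gives 42.8 + 0.2Q − (1385 - (5/3)Q) = 63, so Q' = 10539/14.
Then Pb = 1385 − (5/3)·(10539/14) = 1825/14 and Ps = 42.8 + 0.2·(10539/14) = 2707/14.
Government outlay = subsidy × quantity = 63 × 10539/14 = 47425.5.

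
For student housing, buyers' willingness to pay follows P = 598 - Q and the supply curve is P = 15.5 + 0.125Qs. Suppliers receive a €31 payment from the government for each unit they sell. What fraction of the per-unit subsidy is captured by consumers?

Pre-subsidy: 598 - Q = 15.5 + 0.125Q gives Q* = 4660/9 and P* = 722/9.
With the subsidy, sellers receive Ps = Pb + 31 for each unit, where Pb is the price buyers pay.
On the curves, Pb = 598 - Q and Ps = 15.5 + 0.125Q; the wedge Ps − Pb = 31 gives 15.5 + 0.125Q − (598 - Q) = 31, so Q' = 1636/3.
Then Pb = 598 − 1·(1636/3) = 158/3 and Ps = 15.5 + 0.125·(1636/3) = 251/3.
Buyers' price falls by P* − Pb = 722/9 − 158/3 = 248/9; sellers' price rises by Ps − P* = 251/3 − 722/9 = 31/9.
So consumers capture (248/9)/31 = 8/9 of each unit of subsidy.

Consumer share = 8/9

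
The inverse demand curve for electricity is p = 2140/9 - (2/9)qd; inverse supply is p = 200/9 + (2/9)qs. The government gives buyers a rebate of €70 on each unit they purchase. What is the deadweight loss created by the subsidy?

Deadweight loss = €5512.5

Pre-subsidy: 2140/9 - (2/9)q = 200/9 + (2/9)q gives q* = 485 and p* = 130.
With the rebate, buyers effectively pay pb = ps − 70, where ps is the price sellers receive.
On the curves, pb = 2140/9 - (2/9)q and ps = 200/9 + (2/9)q; the wedge ps − pb = 70 gives 200/9 + (2/9)q − (2140/9 - (2/9)q) = 70, so q' = 642.5.
Then pb = 2140/9 − (2/9)·642.5 = 95 and ps = 200/9 + (2/9)·642.5 = 165.
The subsidy expands output by 642.5 − 485 = 157.5 past the efficient level; on those units the gap between marginal cost and willingness to pay runs from 0 up to 70.
DWL = ½ × 70 × 157.5 = 5512.5.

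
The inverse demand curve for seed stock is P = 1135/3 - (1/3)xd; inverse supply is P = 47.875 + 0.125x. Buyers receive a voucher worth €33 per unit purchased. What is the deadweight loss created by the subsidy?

Deadweight loss = €1188

Pre-subsidy: 1135/3 - (1/3)x = 47.875 + 0.125x gives x* = 721 and P* = 138.
With the rebate, buyers effectively pay Pb = Ps − 33, where Ps is the price sellers receive.
On the curves, Pb = 1135/3 - (1/3)x and Ps = 47.875 + 0.125x; the wedge Ps − Pb = 33 gives 47.875 + 0.125x − (1135/3 - (1/3)x) = 33, so x' = 793.
Then Pb = 1135/3 − (1/3)·793 = 114 and Ps = 47.875 + 0.125·793 = 147.
The subsidy expands output by 793 − 721 = 72 past the efficient level; on those units the gap between marginal cost and willingness to pay runs from 0 up to 33.
DWL = ½ × 33 × 72 = 1188.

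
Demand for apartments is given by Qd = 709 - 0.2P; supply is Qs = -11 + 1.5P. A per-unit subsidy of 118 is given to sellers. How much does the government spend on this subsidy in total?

Pre-subsidy: 709 - 0.2P = -11 + 1.5P gives P* = 7200/17, Q* = 10613/17.
With the subsidy, sellers receive Ps = Pb + 118 for each unit, where Pb is the price buyers pay.
Supply in terms of Pb becomes Qs = -11 + 1.5(Pb + 118) = 166 + 1.5Pb. Setting this equal to demand: 709 - 0.2Pb = 166 + 1.5Pb, so Pb = 5430/17.
Sellers receive Ps = 5430/17 + 118 = 7436/17; Q' = 709 − 0.2·(5430/17) = 10967/17.
Government outlay = subsidy × quantity = 118 × 10967/17 = 1294106/17.

Government cost = 1294106/17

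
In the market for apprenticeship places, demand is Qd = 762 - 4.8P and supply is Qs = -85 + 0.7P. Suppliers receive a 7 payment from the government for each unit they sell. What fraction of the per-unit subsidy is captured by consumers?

Pre-subsidy: 762 - 4.8P = -85 + 0.7P gives P* = 154, Q* = 22.8.
With the subsidy, sellers receive Ps = Pb + 7 for each unit, where Pb is the price buyers pay.
Supply in terms of Pb becomes Qs = -85 + 0.7(Pb + 7) = -80.1 + 0.7Pb. Setting this equal to demand: 762 - 4.8Pb = -80.1 + 0.7Pb, so Pb = 8421/55.
Sellers receive Ps = 8421/55 + 7 = 8806/55; Q' = 762 − 4.8·(8421/55) = 7446/275.
Buyers' price falls by P* − Pb = 154 − 8421/55 = 49/55; sellers' price rises by Ps − P* = 8806/55 − 154 = 336/55.
So consumers capture (49/55)/7 = 7/55 of each unit of subsidy.

Consumer share = 7/55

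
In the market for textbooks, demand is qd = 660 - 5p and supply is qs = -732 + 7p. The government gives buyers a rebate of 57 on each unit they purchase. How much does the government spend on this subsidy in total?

Government cost = 14036.25

Pre-subsidy: 660 - 5p = -732 + 7p gives p* = 116, q* = 80.
With the rebate, buyers effectively pay pb = ps − 57, where ps is the price sellers receive.
Demand in terms of ps becomes qd = 660 − 5(ps − 57) = 945 - 5ps. Setting this equal to supply: 945 - 5ps = -732 + 7ps, so ps = 139.75.
Buyers pay pb = 139.75 − 57 = 82.75; q' = -732 + 7·139.75 = 246.25.
Government outlay = subsidy × quantity = 57 × 246.25 = 14036.25.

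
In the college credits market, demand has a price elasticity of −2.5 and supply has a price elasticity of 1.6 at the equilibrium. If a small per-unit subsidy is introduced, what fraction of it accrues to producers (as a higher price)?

For a small subsidy around the equilibrium, the benefit split depends on the relative slopes, which at a point are proportional to the elasticities.
Buyer share = εs/(εs + |εd|) = 1.6/(1.6 + 2.5) = 16/41; seller share = |εd|/(εs + |εd|) = 25/41.
So producers capture 25/41 of the subsidy.

Producer share = 25/41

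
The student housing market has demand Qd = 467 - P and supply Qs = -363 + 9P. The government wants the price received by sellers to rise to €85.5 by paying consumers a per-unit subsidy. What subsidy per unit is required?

Required subsidy s = €25 per unit

At a seller price of 85.5, quantity supplied is -363 + 9·85.5 = 406.5.
Buyers absorb 406.5 only when they pay Pb with 467 − 1·Pb = 406.5, i.e. Pb = 60.5.
s = Ps − Pb = 85.5 − 60.5 = 25.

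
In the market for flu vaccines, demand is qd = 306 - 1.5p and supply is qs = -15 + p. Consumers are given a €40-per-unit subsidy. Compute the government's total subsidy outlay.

Pre-subsidy: 306 - 1.5p = -15 + p gives p* = 128.4, q* = 113.4.
With the rebate, buyers effectively pay pb = ps − 40, where ps is the price sellers receive.
Demand in terms of ps becomes qd = 306 − 1.5(ps − 40) = 366 - 1.5ps. Setting this equal to supply: 366 - 1.5ps = -15 + ps, so ps = 152.4.
Buyers pay pb = 152.4 − 40 = 112.4; q' = -15 + 1·152.4 = 137.4.
Government outlay = subsidy × quantity = 40 × 137.4 = 5496.

Government cost = €5496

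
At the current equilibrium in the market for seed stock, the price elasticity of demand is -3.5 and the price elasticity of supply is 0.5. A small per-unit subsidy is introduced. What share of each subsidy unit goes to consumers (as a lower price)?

For a small subsidy around the equilibrium, the benefit split depends on the relative slopes, which at a point are proportional to the elasticities.
Buyer share = εs/(εs + |εd|) = 0.5/(0.5 + 3.5) = 0.125; seller share = |εd|/(εs + |εd|) = 0.875.

Consumer share = 0.125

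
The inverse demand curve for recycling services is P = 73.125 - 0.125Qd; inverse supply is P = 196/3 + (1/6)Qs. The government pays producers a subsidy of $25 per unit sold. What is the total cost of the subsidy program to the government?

Pre-subsidy: 73.125 - 0.125Q = 196/3 + (1/6)Q gives Q* = 187/7 and P* = 977/14.
With the subsidy, sellers receive Ps = Pb + 25 for each unit, where Pb is the price buyers pay.
On the curves, Pb = 73.125 - 0.125Q and Ps = 196/3 + (1/6)Q; the wedge Ps − Pb = 25 gives 196/3 + (1/6)Q − (73.125 - 0.125Q) = 25, so Q' = 787/7.
Then Pb = 73.125 − 0.125·(787/7) = 827/14 and Ps = 196/3 + (1/6)·(787/7) = 1177/14.
Government outlay = subsidy × quantity = 25 × 787/7 = 19675/7.

Government cost = 19675/7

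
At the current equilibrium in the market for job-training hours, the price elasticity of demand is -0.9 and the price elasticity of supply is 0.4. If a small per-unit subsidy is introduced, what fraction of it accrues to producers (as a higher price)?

For a small subsidy around the equilibrium, the benefit split depends on the relative slopes, which at a point are proportional to the elasticities.
Buyer share = εs/(εs + |εd|) = 0.4/(0.4 + 0.9) = 4/13; seller share = |εd|/(εs + |εd|) = 9/13.
So producers capture 9/13 of the subsidy.

Producer share = 9/13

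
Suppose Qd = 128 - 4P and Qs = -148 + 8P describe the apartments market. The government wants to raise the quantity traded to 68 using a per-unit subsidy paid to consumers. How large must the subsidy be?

Required subsidy s = 12 per unit

At Q = 68, invert demand for the buyer price: Pb = (128 − 68)/4 = 15; invert supply for the seller price: Ps = (68 − (-148))/8 = 27.
The subsidy must fill the gap: s = Ps − Pb = 27 − 15 = 12.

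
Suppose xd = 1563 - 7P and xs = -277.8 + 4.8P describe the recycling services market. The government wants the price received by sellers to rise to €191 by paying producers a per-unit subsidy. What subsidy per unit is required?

At a seller price of 191, quantity supplied is -277.8 + 4.8·191 = 639.
Buyers absorb 639 only when they pay Pb with 1563 − 7·Pb = 639, i.e. Pb = 132.
s = Ps − Pb = 191 − 132 = 59.

Required subsidy s = €59 per unit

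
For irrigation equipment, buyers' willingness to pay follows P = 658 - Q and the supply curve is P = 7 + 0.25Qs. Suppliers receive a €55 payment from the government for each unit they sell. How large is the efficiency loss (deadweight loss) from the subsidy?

Deadweight loss = €1210

Pre-subsidy: 658 - Q = 7 + 0.25Q gives Q* = 520.8 and P* = 137.2.
With the subsidy, sellers receive Ps = Pb + 55 for each unit, where Pb is the price buyers pay.
On the curves, Pb = 658 - Q and Ps = 7 + 0.25Q; the wedge Ps − Pb = 55 gives 7 + 0.25Q − (658 - Q) = 55, so Q' = 564.8.
Then Pb = 658 − 1·564.8 = 93.2 and Ps = 7 + 0.25·564.8 = 148.2.
The subsidy expands output by 564.8 − 520.8 = 44 past the efficient level; on those units the gap between marginal cost and willingness to pay runs from 0 up to 55.
DWL = ½ × 55 × 44 = 1210.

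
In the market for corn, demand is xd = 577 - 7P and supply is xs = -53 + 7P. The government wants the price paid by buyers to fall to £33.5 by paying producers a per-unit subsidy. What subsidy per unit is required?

Required subsidy s = £23 per unit

At a buyer price of 33.5, quantity demanded is 577 − 7·33.5 = 342.5.
Sellers supply 342.5 only when they receive Ps with -53 + 7·Ps = 342.5, i.e. Ps = 56.5.
s = Ps − Pb = 56.5 − 33.5 = 23.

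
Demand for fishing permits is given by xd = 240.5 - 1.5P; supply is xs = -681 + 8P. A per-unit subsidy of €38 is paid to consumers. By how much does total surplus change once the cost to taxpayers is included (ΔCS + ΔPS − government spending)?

Net change in total surplus = -€912

Pre-subsidy: 240.5 - 1.5P = -681 + 8P gives P* = 97, x* = 95.
With the rebate, buyers effectively pay Pb = Ps − 38, where Ps is the price sellers receive.
Demand in terms of Ps becomes xd = 240.5 − 1.5(Ps − 38) = 297.5 - 1.5Ps. Setting this equal to supply: 297.5 - 1.5Ps = -681 + 8Ps, so Ps = 103.
Buyers pay Pb = 103 − 38 = 65; x' = -681 + 8·103 = 143.
ΔCS = ½(95 + 143)(97 − 65) = 3808; ΔPS = ½(95 + 143)(103 − 97) = 714.
Government spending = 38 × 143 = 5434.
Net change = 3808 + 714 − 5434 = -912. The loss equals the DWL triangle ½·38·48.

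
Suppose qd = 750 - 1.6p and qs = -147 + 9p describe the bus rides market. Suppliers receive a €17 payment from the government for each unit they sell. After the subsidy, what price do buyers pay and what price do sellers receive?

Buyers pay 3720/53; sellers receive 4621/53

Pre-subsidy: 750 - 1.6p = -147 + 9p gives p* = 4485/53, q* = 32574/53.
With the subsidy, sellers receive ps = pb + 17 for each unit, where pb is the price buyers pay.
Supply in terms of pb becomes qs = -147 + 9(pb + 17) = 6 + 9pb. Setting this equal to demand: 750 - 1.6pb = 6 + 9pb, so pb = 3720/53.
Sellers receive ps = 3720/53 + 17 = 4621/53; q' = 750 − 1.6·(3720/53) = 33798/53.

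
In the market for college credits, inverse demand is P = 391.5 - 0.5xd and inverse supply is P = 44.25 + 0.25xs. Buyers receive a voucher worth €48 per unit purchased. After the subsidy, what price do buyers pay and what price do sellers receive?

Pre-subsidy: 391.5 - 0.5x = 44.25 + 0.25x gives x* = 463 and P* = 160.
With the rebate, buyers effectively pay Pb = Ps − 48, where Ps is the price sellers receive.
On the curves, Pb = 391.5 - 0.5x and Ps = 44.25 + 0.25x; the wedge Ps − Pb = 48 gives 44.25 + 0.25x − (391.5 - 0.5x) = 48, so x' = 527.
Then Pb = 391.5 − 0.5·527 = 128 and Ps = 44.25 + 0.25·527 = 176.

Buyers pay €128; sellers receive €176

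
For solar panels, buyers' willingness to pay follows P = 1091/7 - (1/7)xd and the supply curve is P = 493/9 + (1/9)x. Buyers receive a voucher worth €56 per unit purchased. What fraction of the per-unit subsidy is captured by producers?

Pre-subsidy: 1091/7 - (1/7)x = 493/9 + (1/9)x gives x* = 398 and P* = 99.
With the rebate, buyers effectively pay Pb = Ps − 56, where Ps is the price sellers receive.
On the curves, Pb = 1091/7 - (1/7)x and Ps = 493/9 + (1/9)x; the wedge Ps − Pb = 56 gives 493/9 + (1/9)x − (1091/7 - (1/7)x) = 56, so x' = 618.5.
Then Pb = 1091/7 − (1/7)·618.5 = 67.5 and Ps = 493/9 + (1/9)·618.5 = 123.5.
Buyers' price falls by P* − Pb = 99 − 67.5 = 31.5; sellers' price rises by Ps − P* = 123.5 − 99 = 24.5.
So producers capture 24.5/56 = 0.4375 of each unit of subsidy.

Producer share = 0.4375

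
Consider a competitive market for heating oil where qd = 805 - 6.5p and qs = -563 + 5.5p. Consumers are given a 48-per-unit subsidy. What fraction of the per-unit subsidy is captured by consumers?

Pre-subsidy: 805 - 6.5p = -563 + 5.5p gives p* = 114, q* = 64.
With the rebate, buyers effectively pay pb = ps − 48, where ps is the price sellers receive.
Demand in terms of ps becomes qd = 805 − 6.5(ps − 48) = 1117 - 6.5ps. Setting this equal to supply: 1117 - 6.5ps = -563 + 5.5ps, so ps = 140.
Buyers pay pb = 140 − 48 = 92; q' = -563 + 5.5·140 = 207.
Buyers' price falls by p* − pb = 114 − 92 = 22; sellers' price rises by ps − p* = 140 − 114 = 26.
So consumers capture 22/48 = 11/24 of each unit of subsidy.

Consumer share = 11/24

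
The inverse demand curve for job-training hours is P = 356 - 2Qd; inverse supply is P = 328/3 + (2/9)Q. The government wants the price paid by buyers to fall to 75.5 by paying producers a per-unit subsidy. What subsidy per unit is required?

At a buyer price of 75.5, quantity demanded is 178 − 0.5·75.5 = 140.25.
Sellers supply 140.25 only when they receive Ps = 328/3 + (2/9)·140.25 = 140.5.
s = Ps − Pb = 140.5 − 75.5 = 65.

Required subsidy s = 65 per unit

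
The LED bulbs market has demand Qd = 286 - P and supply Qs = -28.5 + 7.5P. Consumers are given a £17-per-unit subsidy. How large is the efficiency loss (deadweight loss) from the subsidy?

Deadweight loss = £127.5

Pre-subsidy: 286 - P = -28.5 + 7.5P gives P* = 37, Q* = 249.
With the rebate, buyers effectively pay Pb = Ps − 17, where Ps is the price sellers receive.
Demand in terms of Ps becomes Qd = 286 − 1(Ps − 17) = 303 - Ps. Setting this equal to supply: 303 - Ps = -28.5 + 7.5Ps, so Ps = 39.
Buyers pay Pb = 39 − 17 = 22; Q' = -28.5 + 7.5·39 = 264.
The subsidy expands output by 264 − 249 = 15 past the efficient level; on those units the gap between marginal cost and willingness to pay runs from 0 up to 17.
DWL = ½ × 17 × 15 = 127.5.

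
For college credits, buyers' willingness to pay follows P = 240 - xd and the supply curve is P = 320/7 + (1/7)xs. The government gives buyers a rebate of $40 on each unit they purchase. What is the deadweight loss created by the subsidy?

Pre-subsidy: 240 - x = 320/7 + (1/7)x gives x* = 170 and P* = 70.
With the rebate, buyers effectively pay Pb = Ps − 40, where Ps is the price sellers receive.
On the curves, Pb = 240 - x and Ps = 320/7 + (1/7)x; the wedge Ps − Pb = 40 gives 320/7 + (1/7)x − (240 - x) = 40, so x' = 205.
Then Pb = 240 − 1·205 = 35 and Ps = 320/7 + (1/7)·205 = 75.
The subsidy expands output by 205 − 170 = 35 past the efficient level; on those units the gap between marginal cost and willingness to pay runs from 0 up to 40.
DWL = ½ × 40 × 35 = 700.

Deadweight loss = $700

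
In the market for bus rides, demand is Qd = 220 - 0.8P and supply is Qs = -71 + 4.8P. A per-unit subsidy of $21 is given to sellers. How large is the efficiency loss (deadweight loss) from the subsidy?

Pre-subsidy: 220 - 0.8P = -71 + 4.8P gives P* = 1455/28, Q* = 1249/7.
With the subsidy, sellers receive Ps = Pb + 21 for each unit, where Pb is the price buyers pay.
Supply in terms of Pb becomes Qs = -71 + 4.8(Pb + 21) = 29.8 + 4.8Pb. Setting this equal to demand: 220 - 0.8Pb = 29.8 + 4.8Pb, so Pb = 951/28.
Sellers receive Ps = 951/28 + 21 = 1539/28; Q' = 220 − 0.8·(951/28) = 6749/35.
The subsidy expands output by 6749/35 − 1249/7 = 14.4 past the efficient level; on those units the gap between marginal cost and willingness to pay runs from 0 up to 21.
DWL = ½ × 21 × 14.4 = 151.2.

Deadweight loss = $151.2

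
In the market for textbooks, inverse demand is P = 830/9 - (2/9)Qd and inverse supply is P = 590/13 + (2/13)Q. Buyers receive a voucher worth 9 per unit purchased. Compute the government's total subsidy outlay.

Pre-subsidy: 830/9 - (2/9)Q = 590/13 + (2/13)Q gives Q* = 1370/11 and P* = 710/11.
With the rebate, buyers effectively pay Pb = Ps − 9, where Ps is the price sellers receive.
On the curves, Pb = 830/9 - (2/9)Q and Ps = 590/13 + (2/13)Q; the wedge Ps − Pb = 9 gives 590/13 + (2/13)Q − (830/9 - (2/9)Q) = 9, so Q' = 6533/44.
Then Pb = 830/9 − (2/9)·(6533/44) = 1303/22 and Ps = 590/13 + (2/13)·(6533/44) = 1501/22.
Government outlay = subsidy × quantity = 9 × 6533/44 = 58797/44.

Government cost = 58797/44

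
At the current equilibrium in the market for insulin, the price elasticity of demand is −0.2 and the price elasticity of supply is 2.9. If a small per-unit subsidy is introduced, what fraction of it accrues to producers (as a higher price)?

Producer share = 2/31

For a small subsidy around the equilibrium, the benefit split depends on the relative slopes, which at a point are proportional to the elasticities.
Buyer share = εs/(εs + |εd|) = 2.9/(2.9 + 0.2) = 29/31; seller share = |εd|/(εs + |εd|) = 2/31.
So producers capture 2/31 of the subsidy.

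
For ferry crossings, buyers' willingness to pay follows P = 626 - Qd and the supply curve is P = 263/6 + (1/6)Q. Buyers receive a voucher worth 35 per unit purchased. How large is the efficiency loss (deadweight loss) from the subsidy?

Pre-subsidy: 626 - Q = 263/6 + (1/6)Q gives Q* = 499 and P* = 127.
With the rebate, buyers effectively pay Pb = Ps − 35, where Ps is the price sellers receive.
On the curves, Pb = 626 - Q and Ps = 263/6 + (1/6)Q; the wedge Ps − Pb = 35 gives 263/6 + (1/6)Q − (626 - Q) = 35, so Q' = 529.
Then Pb = 626 − 1·529 = 97 and Ps = 263/6 + (1/6)·529 = 132.
The subsidy expands output by 529 − 499 = 30 past the efficient level; on those units the gap between marginal cost and willingness to pay runs from 0 up to 35.
DWL = ½ × 35 × 30 = 525.

Deadweight loss = 525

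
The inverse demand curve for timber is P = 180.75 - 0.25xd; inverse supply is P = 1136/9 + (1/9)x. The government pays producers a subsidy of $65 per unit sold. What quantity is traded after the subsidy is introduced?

Pre-subsidy: 180.75 - 0.25x = 1136/9 + (1/9)x gives x* = 151 and P* = 143.
With the subsidy, sellers receive Ps = Pb + 65 for each unit, where Pb is the price buyers pay.
On the curves, Pb = 180.75 - 0.25x and Ps = 1136/9 + (1/9)x; the wedge Ps − Pb = 65 gives 1136/9 + (1/9)x − (180.75 - 0.25x) = 65, so x' = 331.
Then Pb = 180.75 − 0.25·331 = 98 and Ps = 1136/9 + (1/9)·331 = 163.

x' = 331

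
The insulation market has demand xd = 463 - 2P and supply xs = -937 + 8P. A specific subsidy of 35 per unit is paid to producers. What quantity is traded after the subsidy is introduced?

x' = 239

Pre-subsidy: 463 - 2P = -937 + 8P gives P* = 140, x* = 183.
With the subsidy, sellers receive Ps = Pb + 35 for each unit, where Pb is the price buyers pay.
Supply in terms of Pb becomes xs = -937 + 8(Pb + 35) = -657 + 8Pb. Setting this equal to demand: 463 - 2Pb = -657 + 8Pb, so Pb = 112.
Sellers receive Ps = 112 + 35 = 147; x' = 463 − 2·112 = 239.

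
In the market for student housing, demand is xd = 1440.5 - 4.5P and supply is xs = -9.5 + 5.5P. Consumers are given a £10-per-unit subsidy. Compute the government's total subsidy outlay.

Government cost = £8127.5

Pre-subsidy: 1440.5 - 4.5P = -9.5 + 5.5P gives P* = 145, x* = 788.
With the rebate, buyers effectively pay Pb = Ps − 10, where Ps is the price sellers receive.
Demand in terms of Ps becomes xd = 1440.5 − 4.5(Ps − 10) = 1485.5 - 4.5Ps. Setting this equal to supply: 1485.5 - 4.5Ps = -9.5 + 5.5Ps, so Ps = 149.5.
Buyers pay Pb = 149.5 − 10 = 139.5; x' = -9.5 + 5.5·149.5 = 812.75.
Government outlay = subsidy × quantity = 10 × 812.75 = 8127.5.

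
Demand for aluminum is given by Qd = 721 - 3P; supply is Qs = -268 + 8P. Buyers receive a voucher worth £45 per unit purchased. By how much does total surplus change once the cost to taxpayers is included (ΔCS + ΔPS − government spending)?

Net change in total surplus = -24300/11

Pre-subsidy: 721 - 3P = -268 + 8P gives P* = 989/11, Q* = 4964/11.
With the rebate, buyers effectively pay Pb = Ps − 45, where Ps is the price sellers receive.
Demand in terms of Ps becomes Qd = 721 − 3(Ps − 45) = 856 - 3Ps. Setting this equal to supply: 856 - 3Ps = -268 + 8Ps, so Ps = 1124/11.
Buyers pay Pb = 1124/11 − 45 = 629/11; Q' = -268 + 8·(1124/11) = 6044/11.
ΔCS = ½(4964/11 + 6044/11)(989/11 − 629/11) = 1981440/121; ΔPS = ½(4964/11 + 6044/11)(1124/11 − 989/11) = 743040/121.
Government spending = 45 × 6044/11 = 271980/11.
Net change = 1981440/121 + 743040/121 − 271980/11 = -24300/11. The loss equals the DWL triangle ½·45·1080/11.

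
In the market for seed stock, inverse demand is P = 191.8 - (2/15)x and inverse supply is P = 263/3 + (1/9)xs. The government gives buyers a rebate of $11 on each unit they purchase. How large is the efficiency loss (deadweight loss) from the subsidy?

Deadweight loss = $247.5

Pre-subsidy: 191.8 - (2/15)x = 263/3 + (1/9)x gives x* = 426 and P* = 135.
With the rebate, buyers effectively pay Pb = Ps − 11, where Ps is the price sellers receive.
On the curves, Pb = 191.8 - (2/15)x and Ps = 263/3 + (1/9)x; the wedge Ps − Pb = 11 gives 263/3 + (1/9)x − (191.8 - (2/15)x) = 11, so x' = 471.
Then Pb = 191.8 − (2/15)·471 = 129 and Ps = 263/3 + (1/9)·471 = 140.
The subsidy expands output by 471 − 426 = 45 past the efficient level; on those units the gap between marginal cost and willingness to pay runs from 0 up to 11.
DWL = ½ × 11 × 45 = 247.5.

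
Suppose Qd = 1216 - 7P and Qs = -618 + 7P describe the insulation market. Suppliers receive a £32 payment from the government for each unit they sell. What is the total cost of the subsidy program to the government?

Government cost = £13152

Pre-subsidy: 1216 - 7P = -618 + 7P gives P* = 131, Q* = 299.
With the subsidy, sellers receive Ps = Pb + 32 for each unit, where Pb is the price buyers pay.
Supply in terms of Pb becomes Qs = -618 + 7(Pb + 32) = -394 + 7Pb. Setting this equal to demand: 1216 - 7Pb = -394 + 7Pb, so Pb = 115.
Sellers receive Ps = 115 + 32 = 147; Q' = 1216 − 7·115 = 411.
Government outlay = subsidy × quantity = 32 × 411 = 13152.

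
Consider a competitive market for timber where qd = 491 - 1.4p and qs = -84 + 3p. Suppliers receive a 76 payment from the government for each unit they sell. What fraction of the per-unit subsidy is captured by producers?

Pre-subsidy: 491 - 1.4p = -84 + 3p gives p* = 2875/22, q* = 6777/22.
With the subsidy, sellers receive ps = pb + 76 for each unit, where pb is the price buyers pay.
Supply in terms of pb becomes qs = -84 + 3(pb + 76) = 144 + 3pb. Setting this equal to demand: 491 - 1.4pb = 144 + 3pb, so pb = 1735/22.
Sellers receive ps = 1735/22 + 76 = 3407/22; q' = 491 − 1.4·(1735/22) = 8373/22.
Buyers' price falls by p* − pb = 2875/22 − 1735/22 = 570/11; sellers' price rises by ps − p* = 3407/22 − 2875/22 = 266/11.
So producers capture (266/11)/76 = 7/22 of each unit of subsidy.

Producer share = 7/22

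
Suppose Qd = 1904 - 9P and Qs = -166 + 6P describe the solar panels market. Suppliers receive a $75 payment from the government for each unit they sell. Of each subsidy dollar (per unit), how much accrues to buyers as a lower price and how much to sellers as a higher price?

Pre-subsidy: 1904 - 9P = -166 + 6P gives P* = 138, Q* = 662.
With the subsidy, sellers receive Ps = Pb + 75 for each unit, where Pb is the price buyers pay.
Supply in terms of Pb becomes Qs = -166 + 6(Pb + 75) = 284 + 6Pb. Setting this equal to demand: 1904 - 9Pb = 284 + 6Pb, so Pb = 108.
Sellers receive Ps = 108 + 75 = 183; Q' = 1904 − 9·108 = 932.
Buyers' price falls by P* − Pb = 138 − 108 = 30; sellers' price rises by Ps − P* = 183 − 138 = 45.

Buyers gain $30 per unit; sellers gain $45 per unit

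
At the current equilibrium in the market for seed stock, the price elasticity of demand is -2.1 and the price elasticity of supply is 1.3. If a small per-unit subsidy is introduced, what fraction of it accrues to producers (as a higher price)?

For a small subsidy around the equilibrium, the benefit split depends on the relative slopes, which at a point are proportional to the elasticities.
Buyer share = εs/(εs + |εd|) = 1.3/(1.3 + 2.1) = 13/34; seller share = |εd|/(εs + |εd|) = 21/34.
So producers capture 21/34 of the subsidy.

Producer share = 21/34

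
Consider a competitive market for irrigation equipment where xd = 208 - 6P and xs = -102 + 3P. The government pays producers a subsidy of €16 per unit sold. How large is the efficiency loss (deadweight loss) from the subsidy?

Deadweight loss = €256

Pre-subsidy: 208 - 6P = -102 + 3P gives P* = 310/9, x* = 4/3.
With the subsidy, sellers receive Ps = Pb + 16 for each unit, where Pb is the price buyers pay.
Supply in terms of Pb becomes xs = -102 + 3(Pb + 16) = -54 + 3Pb. Setting this equal to demand: 208 - 6Pb = -54 + 3Pb, so Pb = 262/9.
Sellers receive Ps = 262/9 + 16 = 406/9; x' = 208 − 6·(262/9) = 100/3.
The subsidy expands output by 100/3 − 4/3 = 32 past the efficient level; on those units the gap between marginal cost and willingness to pay runs from 0 up to 16.
DWL = ½ × 16 × 32 = 256.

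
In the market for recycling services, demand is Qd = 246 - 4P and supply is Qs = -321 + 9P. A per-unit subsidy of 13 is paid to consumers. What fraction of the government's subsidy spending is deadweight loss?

Pre-subsidy: 246 - 4P = -321 + 9P gives P* = 567/13, Q* = 930/13.
With the rebate, buyers effectively pay Pb = Ps − 13, where Ps is the price sellers receive.
Demand in terms of Ps becomes Qd = 246 − 4(Ps − 13) = 298 - 4Ps. Setting this equal to supply: 298 - 4Ps = -321 + 9Ps, so Ps = 619/13.
Buyers pay Pb = 619/13 − 13 = 450/13; Q' = -321 + 9·(619/13) = 1398/13.
ΔCS = ½(930/13 + 1398/13)(567/13 − 450/13) = 10476/13; ΔPS = ½(930/13 + 1398/13)(619/13 − 567/13) = 4656/13.
Government spending = 13 × 1398/13 = 1398.
DWL = ½ × 13 × (1398/13 − 930/13) = 234; fraction = 234 / 1398 = 39/233.

DWL / government spending = 39/233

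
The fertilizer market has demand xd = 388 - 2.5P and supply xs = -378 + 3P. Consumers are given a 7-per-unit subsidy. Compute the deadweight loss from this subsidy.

Pre-subsidy: 388 - 2.5P = -378 + 3P gives P* = 1532/11, x* = 438/11.
With the rebate, buyers effectively pay Pb = Ps − 7, where Ps is the price sellers receive.
Demand in terms of Ps becomes xd = 388 − 2.5(Ps − 7) = 405.5 - 2.5Ps. Setting this equal to supply: 405.5 - 2.5Ps = -378 + 3Ps, so Ps = 1567/11.
Buyers pay Pb = 1567/11 − 7 = 1490/11; x' = -378 + 3·(1567/11) = 543/11.
The subsidy expands output by 543/11 − 438/11 = 105/11 past the efficient level; on those units the gap between marginal cost and willingness to pay runs from 0 up to 7.
DWL = ½ × 7 × 105/11 = 735/22.

Deadweight loss = 735/22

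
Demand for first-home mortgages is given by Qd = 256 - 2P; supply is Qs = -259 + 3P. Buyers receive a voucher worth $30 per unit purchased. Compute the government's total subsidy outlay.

Government cost = $2580

Pre-subsidy: 256 - 2P = -259 + 3P gives P* = 103, Q* = 50.
With the rebate, buyers effectively pay Pb = Ps − 30, where Ps is the price sellers receive.
Demand in terms of Ps becomes Qd = 256 − 2(Ps − 30) = 316 - 2Ps. Setting this equal to supply: 316 - 2Ps = -259 + 3Ps, so Ps = 115.
Buyers pay Pb = 115 − 30 = 85; Q' = -259 + 3·115 = 86.
Government outlay = subsidy × quantity = 30 × 86 = 2580.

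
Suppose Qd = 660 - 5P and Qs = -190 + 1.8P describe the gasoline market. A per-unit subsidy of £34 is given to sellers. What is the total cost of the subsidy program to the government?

Pre-subsidy: 660 - 5P = -190 + 1.8P gives P* = 125, Q* = 35.
With the subsidy, sellers receive Ps = Pb + 34 for each unit, where Pb is the price buyers pay.
Supply in terms of Pb becomes Qs = -190 + 1.8(Pb + 34) = -128.8 + 1.8Pb. Setting this equal to demand: 660 - 5Pb = -128.8 + 1.8Pb, so Pb = 116.
Sellers receive Ps = 116 + 34 = 150; Q' = 660 − 5·116 = 80.
Government outlay = subsidy × quantity = 34 × 80 = 2720.

Government cost = £2720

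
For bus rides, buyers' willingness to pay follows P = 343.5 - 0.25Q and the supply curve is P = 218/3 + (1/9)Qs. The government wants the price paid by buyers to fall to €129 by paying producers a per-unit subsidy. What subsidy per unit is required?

At a buyer price of 129, quantity demanded is 1374 − 4·129 = 858.
Sellers supply 858 only when they receive Ps = 218/3 + (1/9)·858 = 168.
s = Ps − Pb = 168 − 129 = 39.

Required subsidy s = €39 per unit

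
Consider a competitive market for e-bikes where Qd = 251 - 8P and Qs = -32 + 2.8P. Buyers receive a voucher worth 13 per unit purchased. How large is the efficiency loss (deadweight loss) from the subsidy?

Deadweight loss = 4732/27

Pre-subsidy: 251 - 8P = -32 + 2.8P gives P* = 1415/54, Q* = 1117/27.
With the rebate, buyers effectively pay Pb = Ps − 13, where Ps is the price sellers receive.
Demand in terms of Ps becomes Qd = 251 − 8(Ps − 13) = 355 - 8Ps. Setting this equal to supply: 355 - 8Ps = -32 + 2.8Ps, so Ps = 215/6.
Buyers pay Pb = 215/6 − 13 = 137/6; Q' = -32 + 2.8·(215/6) = 205/3.
The subsidy expands output by 205/3 − 1117/27 = 728/27 past the efficient level; on those units the gap between marginal cost and willingness to pay runs from 0 up to 13.
DWL = ½ × 13 × 728/27 = 4732/27.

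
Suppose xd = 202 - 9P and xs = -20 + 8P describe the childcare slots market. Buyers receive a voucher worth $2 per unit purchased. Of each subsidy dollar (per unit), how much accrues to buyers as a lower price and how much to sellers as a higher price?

Pre-subsidy: 202 - 9P = -20 + 8P gives P* = 222/17, x* = 1436/17.
With the rebate, buyers effectively pay Pb = Ps − 2, where Ps is the price sellers receive.
Demand in terms of Ps becomes xd = 202 − 9(Ps − 2) = 220 - 9Ps. Setting this equal to supply: 220 - 9Ps = -20 + 8Ps, so Ps = 240/17.
Buyers pay Pb = 240/17 − 2 = 206/17; x' = -20 + 8·(240/17) = 1580/17.
Buyers' price falls by P* − Pb = 222/17 − 206/17 = 16/17; sellers' price rises by Ps − P* = 240/17 − 222/17 = 18/17.

Buyers gain 16/17 per unit; sellers gain 18/17 per unit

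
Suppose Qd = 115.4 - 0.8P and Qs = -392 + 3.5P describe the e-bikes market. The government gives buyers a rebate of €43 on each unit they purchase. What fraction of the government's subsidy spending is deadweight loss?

DWL / government spending = 2/7

Pre-subsidy: 115.4 - 0.8P = -392 + 3.5P gives P* = 118, Q* = 21.
With the rebate, buyers effectively pay Pb = Ps − 43, where Ps is the price sellers receive.
Demand in terms of Ps becomes Qd = 115.4 − 0.8(Ps − 43) = 149.8 - 0.8Ps. Setting this equal to supply: 149.8 - 0.8Ps = -392 + 3.5Ps, so Ps = 126.
Buyers pay Pb = 126 − 43 = 83; Q' = -392 + 3.5·126 = 49.
ΔCS = ½(21 + 49)(118 − 83) = 1225; ΔPS = ½(21 + 49)(126 − 118) = 280.
Government spending = 43 × 49 = 2107.
DWL = ½ × 43 × (49 − 21) = 602; fraction = 602 / 2107 = 2/7.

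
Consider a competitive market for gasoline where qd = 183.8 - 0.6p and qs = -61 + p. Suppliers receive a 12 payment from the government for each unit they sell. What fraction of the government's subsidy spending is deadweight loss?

Pre-subsidy: 183.8 - 0.6p = -61 + p gives p* = 153, q* = 92.
With the subsidy, sellers receive ps = pb + 12 for each unit, where pb is the price buyers pay.
Supply in terms of pb becomes qs = -61 + 1(pb + 12) = -49 + pb. Setting this equal to demand: 183.8 - 0.6pb = -49 + pb, so pb = 145.5.
Sellers receive ps = 145.5 + 12 = 157.5; q' = 183.8 − 0.6·145.5 = 96.5.
ΔCS = ½(92 + 96.5)(153 − 145.5) = 706.875; ΔPS = ½(92 + 96.5)(157.5 − 153) = 424.125.
Government spending = 12 × 96.5 = 1158.
DWL = ½ × 12 × (96.5 − 92) = 27; fraction = 27 / 1158 = 9/386.

DWL / government spending = 9/386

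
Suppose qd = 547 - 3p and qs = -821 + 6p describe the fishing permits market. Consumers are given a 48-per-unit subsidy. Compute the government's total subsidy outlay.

Pre-subsidy: 547 - 3p = -821 + 6p gives p* = 152, q* = 91.
With the rebate, buyers effectively pay pb = ps − 48, where ps is the price sellers receive.
Demand in terms of ps becomes qd = 547 − 3(ps − 48) = 691 - 3ps. Setting this equal to supply: 691 - 3ps = -821 + 6ps, so ps = 168.
Buyers pay pb = 168 − 48 = 120; q' = -821 + 6·168 = 187.
Government outlay = subsidy × quantity = 48 × 187 = 8976.

Government cost = 8976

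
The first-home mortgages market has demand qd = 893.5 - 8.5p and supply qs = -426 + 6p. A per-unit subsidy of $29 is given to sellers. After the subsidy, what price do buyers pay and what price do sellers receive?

Pre-subsidy: 893.5 - 8.5p = -426 + 6p gives p* = 91, q* = 120.
With the subsidy, sellers receive ps = pb + 29 for each unit, where pb is the price buyers pay.
Supply in terms of pb becomes qs = -426 + 6(pb + 29) = -252 + 6pb. Setting this equal to demand: 893.5 - 8.5pb = -252 + 6pb, so pb = 79.
Sellers receive ps = 79 + 29 = 108; q' = 893.5 − 8.5·79 = 222.

Buyers pay $79; sellers receive $108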